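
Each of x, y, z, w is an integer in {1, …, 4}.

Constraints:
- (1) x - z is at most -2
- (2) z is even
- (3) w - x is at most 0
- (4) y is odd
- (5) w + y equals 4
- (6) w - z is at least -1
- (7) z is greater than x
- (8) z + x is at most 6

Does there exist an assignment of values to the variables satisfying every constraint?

Constraints 1, 3, and 6 give x − w ≥ 0, w − z ≥ -1, z − x ≥ 2.
Adding all 3 inequalities: the left sides telescope to 0, and the right sides sum to 0 + (-1) + 2 = 1. So 0 ≥ 1, which is false.

Unsatisfiable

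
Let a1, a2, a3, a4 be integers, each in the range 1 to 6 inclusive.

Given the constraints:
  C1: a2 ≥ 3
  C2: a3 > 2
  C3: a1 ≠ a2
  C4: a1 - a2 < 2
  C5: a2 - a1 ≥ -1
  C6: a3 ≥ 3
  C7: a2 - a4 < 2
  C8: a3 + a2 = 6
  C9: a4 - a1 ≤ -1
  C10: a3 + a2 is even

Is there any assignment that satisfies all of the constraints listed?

Setting (a1, a2, a3, a4) = (4, 3, 3, 2) satisfies everything: constraint 4: a1 - a2 = 1; constraint 5: a2 - a1 = -1; constraint 7: a2 - a4 = 1, and the others follow.

Satisfiable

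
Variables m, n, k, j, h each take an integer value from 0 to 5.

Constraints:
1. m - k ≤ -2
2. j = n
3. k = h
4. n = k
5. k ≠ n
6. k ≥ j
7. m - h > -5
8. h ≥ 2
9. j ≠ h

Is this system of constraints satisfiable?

From constraints 2, 3, and 4, j = n = k = h, so j = h. But constraint 9 says j ≠ h. Contradiction.

Unsatisfiable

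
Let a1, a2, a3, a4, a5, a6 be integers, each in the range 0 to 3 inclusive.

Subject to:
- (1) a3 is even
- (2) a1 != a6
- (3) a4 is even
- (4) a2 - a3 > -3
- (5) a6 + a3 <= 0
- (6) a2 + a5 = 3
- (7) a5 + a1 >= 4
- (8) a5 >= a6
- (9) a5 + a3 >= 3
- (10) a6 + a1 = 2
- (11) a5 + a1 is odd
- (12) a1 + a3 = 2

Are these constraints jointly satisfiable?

Satisfiable

The assignment a1 = 2, a2 = 0, a3 = 0, a4 = 2, a5 = 3, a6 = 0 works:
  constraint 4 holds since a2 - a3 = 0.
  constraint 5 holds since a6 + a3 = 0.
  constraint 6 holds since a2 + a5 = 3.
The rest check out directly.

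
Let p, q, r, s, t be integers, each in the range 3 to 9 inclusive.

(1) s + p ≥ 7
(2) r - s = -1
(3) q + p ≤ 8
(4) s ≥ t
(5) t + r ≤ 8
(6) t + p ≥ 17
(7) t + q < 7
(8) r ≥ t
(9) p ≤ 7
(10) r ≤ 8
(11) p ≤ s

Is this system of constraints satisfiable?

From constraints 8 and 10: t ≤ r ≤ 8. From constraint 9: p ≤ 7. Hence t + p ≤ 15. But constraint 6 requires t + p ≥ 17, and 17 > 15. Contradiction.

Unsatisfiable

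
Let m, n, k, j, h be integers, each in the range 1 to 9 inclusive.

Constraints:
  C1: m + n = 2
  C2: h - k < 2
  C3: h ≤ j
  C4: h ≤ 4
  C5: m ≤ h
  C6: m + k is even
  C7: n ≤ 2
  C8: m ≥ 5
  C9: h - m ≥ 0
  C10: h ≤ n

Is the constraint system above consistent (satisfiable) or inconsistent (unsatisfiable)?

From constraints 5 and 8: h ≥ m and m ≥ 5, so h ≥ 5. From constraints 7 and 10: h ≤ n and n ≤ 2, so h ≤ 2. But 2 < 5, so no value of h works.

Unsatisfiable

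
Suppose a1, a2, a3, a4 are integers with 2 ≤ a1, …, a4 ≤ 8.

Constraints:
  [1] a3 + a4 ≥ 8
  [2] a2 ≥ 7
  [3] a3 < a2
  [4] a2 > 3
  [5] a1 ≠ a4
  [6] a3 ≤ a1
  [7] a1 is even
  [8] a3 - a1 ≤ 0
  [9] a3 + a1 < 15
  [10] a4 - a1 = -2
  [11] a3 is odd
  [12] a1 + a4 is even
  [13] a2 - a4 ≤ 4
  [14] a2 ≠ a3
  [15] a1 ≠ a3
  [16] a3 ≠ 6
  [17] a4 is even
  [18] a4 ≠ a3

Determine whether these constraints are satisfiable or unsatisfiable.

Satisfiable

The assignment a1 = 8, a2 = 8, a3 = 5, a4 = 6 works:
  constraint 1 holds since a3 + a4 = 11.
  constraint 8 holds since a3 - a1 = -3.
  constraint 9 holds since a3 + a1 = 13.
The rest check out directly.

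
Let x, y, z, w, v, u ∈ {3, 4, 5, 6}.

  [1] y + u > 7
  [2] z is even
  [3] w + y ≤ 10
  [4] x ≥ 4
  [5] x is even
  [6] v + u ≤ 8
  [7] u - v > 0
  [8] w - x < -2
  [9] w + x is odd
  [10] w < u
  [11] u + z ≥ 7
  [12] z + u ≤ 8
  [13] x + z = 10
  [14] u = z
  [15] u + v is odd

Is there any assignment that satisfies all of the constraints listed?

Satisfiable

One satisfying assignment is x = 6, y = 5, z = 4, w = 3, v = 3, u = 4.
For the less obvious constraints — constraint 1: y + u = 9; constraint 3: w + y = 8 — and the others hold by inspection.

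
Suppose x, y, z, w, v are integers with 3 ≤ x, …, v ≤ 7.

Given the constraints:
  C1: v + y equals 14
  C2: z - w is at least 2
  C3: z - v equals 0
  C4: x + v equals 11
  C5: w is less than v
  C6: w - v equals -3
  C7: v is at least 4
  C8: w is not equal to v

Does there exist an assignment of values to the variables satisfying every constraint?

Satisfiable

Take x = 4, y = 7, z = 7, w = 4, v = 7. Then constraint 1: v + y = 14; constraint 2: z - w = 3, and every other listed constraint is also met.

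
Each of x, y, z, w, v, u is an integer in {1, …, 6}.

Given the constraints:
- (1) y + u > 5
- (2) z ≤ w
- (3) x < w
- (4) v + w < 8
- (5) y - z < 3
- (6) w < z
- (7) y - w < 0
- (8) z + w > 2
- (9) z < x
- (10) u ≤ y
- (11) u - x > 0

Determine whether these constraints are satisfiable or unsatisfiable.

Constraints 6, 7, 9, 10, and 11 give x < u, u ≤ y, y < w, w < z, z < x. Chaining: x < u ≤ y < w < z < x, which forces x < x — impossible.

Unsatisfiable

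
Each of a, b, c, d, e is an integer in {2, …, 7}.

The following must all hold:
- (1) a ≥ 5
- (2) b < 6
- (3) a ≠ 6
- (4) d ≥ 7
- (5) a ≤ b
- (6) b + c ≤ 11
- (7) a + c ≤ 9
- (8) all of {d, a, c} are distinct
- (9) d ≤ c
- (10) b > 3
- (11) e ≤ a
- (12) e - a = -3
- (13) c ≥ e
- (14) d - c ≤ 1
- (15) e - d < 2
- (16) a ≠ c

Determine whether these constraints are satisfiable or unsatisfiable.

Unsatisfiable

From constraints 1 and 5: b ≥ a ≥ 5. From constraints 4 and 9: c ≥ d ≥ 7. Hence b + c ≥ 12. But constraint 6 requires b + c ≤ 11, and 11 < 12. Contradiction.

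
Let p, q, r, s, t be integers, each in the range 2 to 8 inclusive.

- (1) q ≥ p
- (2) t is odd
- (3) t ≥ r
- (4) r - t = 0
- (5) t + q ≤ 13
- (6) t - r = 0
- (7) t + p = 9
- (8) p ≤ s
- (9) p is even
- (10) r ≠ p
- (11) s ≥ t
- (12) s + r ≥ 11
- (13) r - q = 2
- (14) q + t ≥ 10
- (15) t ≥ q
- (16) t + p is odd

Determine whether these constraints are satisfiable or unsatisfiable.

Satisfiable

Setting (p, q, r, s, t) = (2, 5, 7, 7, 7) satisfies everything: constraint 4: r - t = 0; constraint 5: t + q = 12, and the others follow.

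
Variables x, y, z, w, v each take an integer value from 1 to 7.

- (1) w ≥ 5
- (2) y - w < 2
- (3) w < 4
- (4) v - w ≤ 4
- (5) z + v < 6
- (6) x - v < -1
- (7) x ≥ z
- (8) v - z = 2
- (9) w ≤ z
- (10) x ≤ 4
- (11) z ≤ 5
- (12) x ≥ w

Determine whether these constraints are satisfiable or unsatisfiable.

From constraints 1 and 9: z ≥ w and w ≥ 5, so z ≥ 5. From constraints 7 and 10: z ≤ x and x ≤ 4, so z ≤ 4. But 4 < 5, so no value of z works.

Unsatisfiable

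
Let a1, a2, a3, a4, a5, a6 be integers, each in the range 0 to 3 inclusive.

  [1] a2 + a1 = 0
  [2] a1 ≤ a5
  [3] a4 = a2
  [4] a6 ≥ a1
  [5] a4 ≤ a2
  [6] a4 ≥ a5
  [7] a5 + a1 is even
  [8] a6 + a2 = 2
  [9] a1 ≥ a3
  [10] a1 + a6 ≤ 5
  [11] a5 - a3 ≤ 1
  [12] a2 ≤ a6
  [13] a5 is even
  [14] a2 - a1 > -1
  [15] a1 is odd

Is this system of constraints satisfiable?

Constraint 13 makes a5 even and constraint 15 makes a1 odd, so a5 + a1 must be odd. Constraint 7 says a5 + a1 is even — contradiction.

Unsatisfiable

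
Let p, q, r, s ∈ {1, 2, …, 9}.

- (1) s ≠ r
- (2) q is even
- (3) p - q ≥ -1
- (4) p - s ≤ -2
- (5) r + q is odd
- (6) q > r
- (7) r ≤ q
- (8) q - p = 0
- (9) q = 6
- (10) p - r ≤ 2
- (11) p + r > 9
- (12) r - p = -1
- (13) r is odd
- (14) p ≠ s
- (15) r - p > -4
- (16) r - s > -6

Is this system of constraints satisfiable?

One satisfying assignment is p = 6, q = 6, r = 5, s = 9.
For the less obvious constraints — constraint 3: p - q = 0; constraint 4: p - s = -3; constraint 8: q - p = 0 — and the others hold by inspection.

Satisfiable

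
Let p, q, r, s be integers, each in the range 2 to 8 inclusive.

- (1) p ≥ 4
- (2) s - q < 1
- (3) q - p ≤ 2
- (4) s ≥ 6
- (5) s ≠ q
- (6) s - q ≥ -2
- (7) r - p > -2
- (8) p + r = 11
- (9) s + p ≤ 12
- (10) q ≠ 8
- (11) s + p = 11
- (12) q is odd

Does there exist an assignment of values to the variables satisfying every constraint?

Setting (p, q, r, s) = (5, 7, 6, 6) satisfies everything: constraint 2: s - q = -1; constraint 3: q - p = 2, and the others follow.

Satisfiable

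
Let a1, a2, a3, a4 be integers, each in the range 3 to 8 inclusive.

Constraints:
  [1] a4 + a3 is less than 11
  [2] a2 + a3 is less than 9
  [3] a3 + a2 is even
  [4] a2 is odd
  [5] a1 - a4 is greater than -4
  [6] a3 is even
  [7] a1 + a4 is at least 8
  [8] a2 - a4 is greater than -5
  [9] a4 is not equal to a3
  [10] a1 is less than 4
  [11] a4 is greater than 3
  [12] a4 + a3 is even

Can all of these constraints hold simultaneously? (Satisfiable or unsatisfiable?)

Unsatisfiable

Constraint 6 makes a3 even and constraint 4 makes a2 odd, so a3 + a2 must be odd. Constraint 3 says a3 + a2 is even — contradiction.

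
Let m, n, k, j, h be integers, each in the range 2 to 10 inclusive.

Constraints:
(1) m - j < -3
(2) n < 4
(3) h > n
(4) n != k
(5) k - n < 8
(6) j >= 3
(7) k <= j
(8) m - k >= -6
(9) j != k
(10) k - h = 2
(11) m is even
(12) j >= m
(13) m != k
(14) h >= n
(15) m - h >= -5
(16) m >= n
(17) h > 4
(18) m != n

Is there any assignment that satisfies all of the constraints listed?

Take m = 4, n = 2, k = 9, j = 10, h = 7. Then constraint 1: m - j = -6; constraint 5: k - n = 7, and every other listed constraint is also met.

Satisfiable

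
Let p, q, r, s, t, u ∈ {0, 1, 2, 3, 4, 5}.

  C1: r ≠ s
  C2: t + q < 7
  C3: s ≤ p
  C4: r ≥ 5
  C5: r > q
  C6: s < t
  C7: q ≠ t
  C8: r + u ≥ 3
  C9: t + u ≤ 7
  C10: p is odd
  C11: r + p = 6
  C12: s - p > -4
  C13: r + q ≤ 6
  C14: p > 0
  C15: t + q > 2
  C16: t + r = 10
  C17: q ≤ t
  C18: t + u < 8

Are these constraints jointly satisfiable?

Try p = 1, q = 0, r = 5, s = 0, t = 5, u = 0.
Check constraint 2: t + q = 5; constraint 8: r + u = 5. The remaining constraints are straightforward to verify.

Satisfiable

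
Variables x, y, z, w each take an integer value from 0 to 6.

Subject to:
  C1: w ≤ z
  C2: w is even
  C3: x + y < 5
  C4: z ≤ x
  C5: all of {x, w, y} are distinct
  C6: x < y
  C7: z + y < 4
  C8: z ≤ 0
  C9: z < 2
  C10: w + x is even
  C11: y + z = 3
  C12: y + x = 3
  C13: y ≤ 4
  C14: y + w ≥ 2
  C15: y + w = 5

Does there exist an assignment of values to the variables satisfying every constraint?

Unsatisfiable

From constraint 13: y ≤ 4. From constraints 1 and 8: w ≤ z ≤ 0. Hence y + w ≤ 4. But constraint 15 requires y + w = 5, and 5 > 4. Contradiction.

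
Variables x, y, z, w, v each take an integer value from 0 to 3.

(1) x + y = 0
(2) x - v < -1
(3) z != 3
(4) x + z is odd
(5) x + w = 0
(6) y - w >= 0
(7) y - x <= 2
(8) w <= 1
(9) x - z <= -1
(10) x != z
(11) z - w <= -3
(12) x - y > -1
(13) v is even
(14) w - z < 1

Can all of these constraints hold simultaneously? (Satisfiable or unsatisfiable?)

Unsatisfiable

Constraints 6, 7, 9, and 11 give z − x ≥ 1, x − y ≥ -2, y − w ≥ 0, w − z ≥ 3.
Adding all 4 inequalities: the left sides telescope to 0, and the right sides sum to 1 + (-2) + 0 + 3 = 2. So 0 ≥ 2, which is false.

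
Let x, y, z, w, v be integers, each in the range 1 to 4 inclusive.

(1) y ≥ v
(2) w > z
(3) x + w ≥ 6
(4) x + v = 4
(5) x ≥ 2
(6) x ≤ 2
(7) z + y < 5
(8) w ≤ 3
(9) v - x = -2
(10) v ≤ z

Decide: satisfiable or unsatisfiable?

Unsatisfiable

From constraint 6: x ≤ 2. From constraint 8: w ≤ 3. Hence x + w ≤ 5. But constraint 3 requires x + w ≥ 6, and 6 > 5. Contradiction.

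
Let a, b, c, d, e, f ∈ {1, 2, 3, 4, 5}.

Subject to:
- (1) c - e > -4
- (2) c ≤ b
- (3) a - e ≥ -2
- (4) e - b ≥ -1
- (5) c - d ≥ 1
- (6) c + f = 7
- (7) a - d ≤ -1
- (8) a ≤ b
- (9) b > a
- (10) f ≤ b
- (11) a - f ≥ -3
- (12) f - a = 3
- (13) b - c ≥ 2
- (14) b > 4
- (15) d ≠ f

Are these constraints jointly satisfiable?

Constraints 3, 4, 5, 7, and 13 give b − c ≥ 2, c − d ≥ 1, d − a ≥ 1, a − e ≥ -2, e − b ≥ -1.
Adding all 5 inequalities: the left sides telescope to 0, and the right sides sum to 2 + 1 + 1 + (-2) + (-1) = 1. So 0 ≥ 1, which is false.

Unsatisfiable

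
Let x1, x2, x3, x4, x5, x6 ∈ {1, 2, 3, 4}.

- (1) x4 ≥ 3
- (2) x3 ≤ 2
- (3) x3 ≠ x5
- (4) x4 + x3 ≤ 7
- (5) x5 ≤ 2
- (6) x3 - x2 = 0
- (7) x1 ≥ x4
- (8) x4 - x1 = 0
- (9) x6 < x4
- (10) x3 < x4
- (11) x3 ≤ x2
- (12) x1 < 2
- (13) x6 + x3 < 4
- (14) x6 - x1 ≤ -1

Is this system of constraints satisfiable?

Unsatisfiable

From constraints 1 and 7: x1 ≥ x4 and x4 ≥ 3, so x1 ≥ 3. From constraint 12: x1 ≤ 1. But 1 < 3, so no value of x1 works.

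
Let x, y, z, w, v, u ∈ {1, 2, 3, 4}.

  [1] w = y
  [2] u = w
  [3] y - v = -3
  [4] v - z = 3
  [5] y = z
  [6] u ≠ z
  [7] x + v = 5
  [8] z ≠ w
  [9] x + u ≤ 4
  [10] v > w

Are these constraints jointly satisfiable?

Unsatisfiable

From constraints 1, 2, and 5, u = w = y = z, so u = z. But constraint 6 says u ≠ z. Contradiction.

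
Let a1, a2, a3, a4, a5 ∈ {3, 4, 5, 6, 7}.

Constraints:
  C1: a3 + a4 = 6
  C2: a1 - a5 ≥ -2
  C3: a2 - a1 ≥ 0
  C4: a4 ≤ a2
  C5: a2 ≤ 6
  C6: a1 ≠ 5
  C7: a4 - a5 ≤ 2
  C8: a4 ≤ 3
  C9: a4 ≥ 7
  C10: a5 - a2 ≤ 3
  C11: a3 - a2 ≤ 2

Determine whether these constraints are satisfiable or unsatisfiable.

From constraints 4 and 9: a2 ≥ a4 and a4 ≥ 7, so a2 ≥ 7. From constraint 5: a2 ≤ 6. But 6 < 7, so no value of a2 works.

Unsatisfiable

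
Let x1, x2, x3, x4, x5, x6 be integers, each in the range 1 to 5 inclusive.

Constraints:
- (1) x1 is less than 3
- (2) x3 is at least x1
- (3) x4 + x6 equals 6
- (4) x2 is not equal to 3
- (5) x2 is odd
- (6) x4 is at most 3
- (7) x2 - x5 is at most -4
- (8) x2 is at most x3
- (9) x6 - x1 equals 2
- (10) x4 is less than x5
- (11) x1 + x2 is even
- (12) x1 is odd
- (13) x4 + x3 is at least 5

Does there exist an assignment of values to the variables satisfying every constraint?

Satisfiable

Take x1 = 1, x2 = 1, x3 = 5, x4 = 3, x5 = 5, x6 = 3. Then constraint 3: x4 + x6 = 6; constraint 7: x2 - x5 = -4, and every other listed constraint is also met.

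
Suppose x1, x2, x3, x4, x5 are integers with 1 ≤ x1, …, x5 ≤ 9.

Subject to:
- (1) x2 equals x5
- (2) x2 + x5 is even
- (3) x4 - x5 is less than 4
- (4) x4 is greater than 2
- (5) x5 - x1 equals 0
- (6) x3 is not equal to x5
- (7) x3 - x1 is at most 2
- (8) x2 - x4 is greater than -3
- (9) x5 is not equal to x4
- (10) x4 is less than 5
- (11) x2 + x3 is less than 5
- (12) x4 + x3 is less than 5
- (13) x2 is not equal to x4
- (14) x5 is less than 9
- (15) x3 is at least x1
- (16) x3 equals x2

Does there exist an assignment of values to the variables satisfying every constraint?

From constraints 1 and 16, x3 = x2 = x5, so x3 = x5. But constraint 6 says x3 ≠ x5. Contradiction.

Unsatisfiable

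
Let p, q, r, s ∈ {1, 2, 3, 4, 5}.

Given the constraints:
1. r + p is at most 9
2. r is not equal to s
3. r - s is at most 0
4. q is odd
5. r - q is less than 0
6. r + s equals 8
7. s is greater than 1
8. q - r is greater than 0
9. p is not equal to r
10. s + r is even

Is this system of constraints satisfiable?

Setting (p, q, r, s) = (5, 5, 3, 5) satisfies everything: constraint 1: r + p = 8; constraint 3: r - s = -2, and the others follow.

Satisfiable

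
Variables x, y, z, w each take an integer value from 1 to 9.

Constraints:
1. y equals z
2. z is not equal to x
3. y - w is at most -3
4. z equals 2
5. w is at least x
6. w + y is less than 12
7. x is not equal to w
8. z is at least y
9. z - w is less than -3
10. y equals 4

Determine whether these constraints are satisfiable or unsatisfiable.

Unsatisfiable

Constraint 10 fixes y = 4 and constraint 4 fixes z = 2, but constraint 1 requires y = z. Since 4 ≠ 2, contradiction.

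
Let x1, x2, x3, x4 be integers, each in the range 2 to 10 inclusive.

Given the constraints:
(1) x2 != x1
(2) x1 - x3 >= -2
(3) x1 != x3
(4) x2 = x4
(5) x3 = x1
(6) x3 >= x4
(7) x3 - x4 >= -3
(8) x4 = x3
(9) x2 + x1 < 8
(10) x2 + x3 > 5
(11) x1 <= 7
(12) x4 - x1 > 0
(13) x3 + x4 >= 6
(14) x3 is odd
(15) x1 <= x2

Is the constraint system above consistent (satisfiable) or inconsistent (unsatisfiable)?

Unsatisfiable

From constraints 4, 5, and 8, x2 = x4 = x3 = x1, so x2 = x1. But constraint 1 says x2 ≠ x1. Contradiction.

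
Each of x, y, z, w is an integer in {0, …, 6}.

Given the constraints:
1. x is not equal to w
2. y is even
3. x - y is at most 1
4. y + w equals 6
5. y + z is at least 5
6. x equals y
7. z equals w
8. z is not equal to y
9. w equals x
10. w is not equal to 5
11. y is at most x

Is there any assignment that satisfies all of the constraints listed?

From constraints 6, 7, and 9, z = w = x = y, so z = y. But constraint 8 says z ≠ y. Contradiction.

Unsatisfiable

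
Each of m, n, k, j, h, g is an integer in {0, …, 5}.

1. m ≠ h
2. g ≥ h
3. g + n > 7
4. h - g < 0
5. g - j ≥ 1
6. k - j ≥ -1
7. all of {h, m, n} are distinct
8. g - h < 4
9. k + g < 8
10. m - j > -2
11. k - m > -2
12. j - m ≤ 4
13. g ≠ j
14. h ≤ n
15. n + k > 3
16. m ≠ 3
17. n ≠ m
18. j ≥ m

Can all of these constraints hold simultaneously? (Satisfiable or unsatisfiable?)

Setting (m, n, k, j, h, g) = (1, 4, 1, 2, 2, 5) satisfies everything: constraint 3: g + n = 9; constraint 4: h - g = -3; constraint 5: g - j = 3, and the others follow.

Satisfiable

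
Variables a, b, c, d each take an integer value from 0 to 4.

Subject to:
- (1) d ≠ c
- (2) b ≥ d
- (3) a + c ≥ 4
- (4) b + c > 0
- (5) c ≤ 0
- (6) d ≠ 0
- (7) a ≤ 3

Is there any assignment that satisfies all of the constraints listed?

From constraint 7: a ≤ 3. From constraint 5: c ≤ 0. Hence a + c ≤ 3. But constraint 3 requires a + c ≥ 4, and 4 > 3. Contradiction.

Unsatisfiable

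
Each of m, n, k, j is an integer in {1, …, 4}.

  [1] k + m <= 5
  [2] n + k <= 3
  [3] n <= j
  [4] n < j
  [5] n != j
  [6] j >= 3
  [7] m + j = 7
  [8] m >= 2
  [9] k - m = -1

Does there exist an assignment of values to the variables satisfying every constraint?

Satisfiable

Try m = 3, n = 1, k = 2, j = 4.
Check constraint 1: k + m = 5; constraint 2: n + k = 3. The remaining constraints are straightforward to verify.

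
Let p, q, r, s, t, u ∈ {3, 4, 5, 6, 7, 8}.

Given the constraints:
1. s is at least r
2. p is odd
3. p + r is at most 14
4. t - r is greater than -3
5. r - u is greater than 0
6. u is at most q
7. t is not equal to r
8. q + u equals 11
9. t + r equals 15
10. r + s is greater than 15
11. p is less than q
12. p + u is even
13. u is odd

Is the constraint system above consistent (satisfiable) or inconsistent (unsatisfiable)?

Satisfiable

The assignment p = 5, q = 6, r = 8, s = 8, t = 7, u = 5 works:
  constraint 3 holds since p + r = 13.
  constraint 4 holds since t - r = -1.
  constraint 5 holds since r - u = 3.
The rest check out directly.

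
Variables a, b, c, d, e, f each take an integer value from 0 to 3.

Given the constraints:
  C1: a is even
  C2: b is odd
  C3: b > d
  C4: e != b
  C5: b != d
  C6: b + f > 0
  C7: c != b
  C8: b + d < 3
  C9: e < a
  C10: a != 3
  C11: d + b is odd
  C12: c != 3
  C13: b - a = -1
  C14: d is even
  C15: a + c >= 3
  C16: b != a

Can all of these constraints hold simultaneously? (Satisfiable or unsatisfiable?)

Take a = 2, b = 1, c = 2, d = 0, e = 0, f = 2. Then constraint 6: b + f = 3; constraint 8: b + d = 1, and every other listed constraint is also met.

Satisfiable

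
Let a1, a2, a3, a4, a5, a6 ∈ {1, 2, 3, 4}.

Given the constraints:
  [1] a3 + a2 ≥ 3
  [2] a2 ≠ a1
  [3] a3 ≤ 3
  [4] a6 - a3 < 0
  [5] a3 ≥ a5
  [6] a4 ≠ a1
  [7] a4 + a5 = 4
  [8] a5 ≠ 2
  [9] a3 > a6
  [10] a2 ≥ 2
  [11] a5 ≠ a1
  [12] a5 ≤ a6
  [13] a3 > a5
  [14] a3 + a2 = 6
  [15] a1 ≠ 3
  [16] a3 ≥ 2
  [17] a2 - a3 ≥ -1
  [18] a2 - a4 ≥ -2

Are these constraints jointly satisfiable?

The assignment a1 = 4, a2 = 3, a3 = 3, a4 = 3, a5 = 1, a6 = 1 works:
  constraint 1 holds since a3 + a2 = 6.
  constraint 4 holds since a6 - a3 = -2.
The rest check out directly.

Satisfiable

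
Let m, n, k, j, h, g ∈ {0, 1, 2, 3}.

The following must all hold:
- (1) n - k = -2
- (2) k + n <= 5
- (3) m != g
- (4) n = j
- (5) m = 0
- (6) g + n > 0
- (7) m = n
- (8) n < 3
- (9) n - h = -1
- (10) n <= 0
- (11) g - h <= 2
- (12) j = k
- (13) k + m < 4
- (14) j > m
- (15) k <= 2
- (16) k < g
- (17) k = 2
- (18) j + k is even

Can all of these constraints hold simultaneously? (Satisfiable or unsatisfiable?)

Unsatisfiable

Constraint 5 fixes m = 0 and constraint 17 fixes k = 2. Constraints 4, 7, and 12 give m = n = j = k, so m = k. But 0 ≠ 2 — contradiction.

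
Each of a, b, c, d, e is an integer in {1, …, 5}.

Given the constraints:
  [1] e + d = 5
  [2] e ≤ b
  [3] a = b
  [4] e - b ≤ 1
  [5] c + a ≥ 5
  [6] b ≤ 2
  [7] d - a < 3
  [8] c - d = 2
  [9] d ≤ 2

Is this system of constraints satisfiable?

From constraints 2 and 6: e ≤ b ≤ 2. From constraint 9: d ≤ 2. Hence e + d ≤ 4. But constraint 1 requires e + d = 5, and 5 > 4. Contradiction.

Unsatisfiable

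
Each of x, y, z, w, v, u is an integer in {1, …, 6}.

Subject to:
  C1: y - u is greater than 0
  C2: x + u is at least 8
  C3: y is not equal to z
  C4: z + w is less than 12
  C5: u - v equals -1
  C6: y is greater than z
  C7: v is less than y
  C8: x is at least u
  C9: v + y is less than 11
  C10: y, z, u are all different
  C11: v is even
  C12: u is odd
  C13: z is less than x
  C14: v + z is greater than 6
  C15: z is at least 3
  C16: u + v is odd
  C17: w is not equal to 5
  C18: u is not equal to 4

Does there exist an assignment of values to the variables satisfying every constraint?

Take x = 6, y = 6, z = 4, w = 6, v = 4, u = 3. Then constraint 1: y - u = 3; constraint 2: x + u = 9; constraint 4: z + w = 10, and every other listed constraint is also met.

Satisfiable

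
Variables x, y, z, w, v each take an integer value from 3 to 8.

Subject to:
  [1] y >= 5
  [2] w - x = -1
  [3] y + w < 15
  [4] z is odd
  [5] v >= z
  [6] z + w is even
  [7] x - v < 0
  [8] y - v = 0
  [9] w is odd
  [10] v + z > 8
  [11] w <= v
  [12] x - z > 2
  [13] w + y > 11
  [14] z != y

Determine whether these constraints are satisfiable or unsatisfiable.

Take x = 6, y = 8, z = 3, w = 5, v = 8. Then constraint 2: w - x = -1; constraint 3: y + w = 13; constraint 7: x - v = -2, and every other listed constraint is also met.

Satisfiable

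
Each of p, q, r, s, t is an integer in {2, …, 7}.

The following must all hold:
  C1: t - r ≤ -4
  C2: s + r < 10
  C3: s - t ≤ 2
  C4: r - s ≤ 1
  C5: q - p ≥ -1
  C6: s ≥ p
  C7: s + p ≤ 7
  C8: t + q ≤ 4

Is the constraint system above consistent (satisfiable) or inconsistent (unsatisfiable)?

Constraints 1, 3, and 4 give r − t ≥ 4, t − s ≥ -2, s − r ≥ -1.
Adding all 3 inequalities: the left sides telescope to 0, and the right sides sum to 4 + (-2) + (-1) = 1. So 0 ≥ 1, which is false.

Unsatisfiable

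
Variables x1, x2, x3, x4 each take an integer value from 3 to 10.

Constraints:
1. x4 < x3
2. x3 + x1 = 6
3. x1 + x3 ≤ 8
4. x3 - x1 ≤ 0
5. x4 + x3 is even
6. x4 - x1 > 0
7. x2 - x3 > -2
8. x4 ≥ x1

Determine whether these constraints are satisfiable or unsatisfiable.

Constraints 1, 4, and 8 give x4 < x3, x3 ≤ x1, x1 ≤ x4. Chaining: x4 < x3 ≤ x1 ≤ x4, which forces x4 < x4 — impossible.

Unsatisfiable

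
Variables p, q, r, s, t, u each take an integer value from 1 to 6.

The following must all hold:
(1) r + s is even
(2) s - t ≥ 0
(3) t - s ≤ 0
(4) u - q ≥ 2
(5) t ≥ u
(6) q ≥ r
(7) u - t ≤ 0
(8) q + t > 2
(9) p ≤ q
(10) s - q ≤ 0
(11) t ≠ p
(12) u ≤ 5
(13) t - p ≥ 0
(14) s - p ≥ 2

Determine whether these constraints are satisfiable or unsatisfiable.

Unsatisfiable

Constraints 3, 4, 7, and 10 give u − q ≥ 2, q − s ≥ 0, s − t ≥ 0, t − u ≥ 0.
Adding all 4 inequalities: the left sides telescope to 0, and the right sides sum to 2 + 0 + 0 + 0 = 2. So 0 ≥ 2, which is false.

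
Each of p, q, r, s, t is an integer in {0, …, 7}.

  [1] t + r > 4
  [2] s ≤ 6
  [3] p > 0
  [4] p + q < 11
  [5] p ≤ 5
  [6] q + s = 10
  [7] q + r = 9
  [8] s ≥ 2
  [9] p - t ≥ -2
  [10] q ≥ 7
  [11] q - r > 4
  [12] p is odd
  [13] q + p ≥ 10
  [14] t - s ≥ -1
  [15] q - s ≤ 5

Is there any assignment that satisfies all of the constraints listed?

Satisfiable

Take p = 3, q = 7, r = 2, s = 3, t = 3. Then constraint 1: t + r = 5; constraint 4: p + q = 10; constraint 6: q + s = 10, and every other listed constraint is also met.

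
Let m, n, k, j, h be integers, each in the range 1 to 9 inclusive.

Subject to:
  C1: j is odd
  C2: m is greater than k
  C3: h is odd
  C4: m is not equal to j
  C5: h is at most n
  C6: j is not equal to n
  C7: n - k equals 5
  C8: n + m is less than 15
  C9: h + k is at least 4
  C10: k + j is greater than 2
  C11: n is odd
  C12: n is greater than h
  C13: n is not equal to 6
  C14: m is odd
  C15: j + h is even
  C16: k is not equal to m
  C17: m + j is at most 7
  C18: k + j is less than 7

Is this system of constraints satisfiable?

Satisfiable

Take m = 5, n = 9, k = 4, j = 1, h = 1. Then constraint 7: n - k = 5; constraint 8: n + m = 14; constraint 9: h + k = 5, and every other listed constraint is also met.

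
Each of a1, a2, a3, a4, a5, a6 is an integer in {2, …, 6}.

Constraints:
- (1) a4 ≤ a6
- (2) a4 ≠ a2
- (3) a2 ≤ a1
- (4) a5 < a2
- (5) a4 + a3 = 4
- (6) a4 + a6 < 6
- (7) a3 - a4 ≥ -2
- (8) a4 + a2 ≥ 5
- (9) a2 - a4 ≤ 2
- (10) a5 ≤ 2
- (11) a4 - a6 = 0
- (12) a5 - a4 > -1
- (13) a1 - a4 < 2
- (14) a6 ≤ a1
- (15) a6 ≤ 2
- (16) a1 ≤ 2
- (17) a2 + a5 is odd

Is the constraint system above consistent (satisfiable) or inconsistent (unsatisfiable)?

From constraints 1 and 15: a4 ≤ a6 ≤ 2. From constraints 3 and 16: a2 ≤ a1 ≤ 2. Hence a4 + a2 ≤ 4. But constraint 8 requires a4 + a2 ≥ 5, and 5 > 4. Contradiction.

Unsatisfiable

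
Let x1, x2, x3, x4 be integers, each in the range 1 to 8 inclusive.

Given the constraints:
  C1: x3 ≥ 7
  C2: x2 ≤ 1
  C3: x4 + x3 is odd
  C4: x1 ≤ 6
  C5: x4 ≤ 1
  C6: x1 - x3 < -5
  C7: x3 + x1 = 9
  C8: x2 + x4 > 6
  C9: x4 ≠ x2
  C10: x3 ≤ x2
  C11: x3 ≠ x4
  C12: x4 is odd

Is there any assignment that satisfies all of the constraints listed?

From constraints 2 and 10: x3 ≤ x2 ≤ 1. From constraint 4: x1 ≤ 6. Hence x3 + x1 ≤ 7. But constraint 7 requires x3 + x1 = 9, and 9 > 7. Contradiction.

Unsatisfiable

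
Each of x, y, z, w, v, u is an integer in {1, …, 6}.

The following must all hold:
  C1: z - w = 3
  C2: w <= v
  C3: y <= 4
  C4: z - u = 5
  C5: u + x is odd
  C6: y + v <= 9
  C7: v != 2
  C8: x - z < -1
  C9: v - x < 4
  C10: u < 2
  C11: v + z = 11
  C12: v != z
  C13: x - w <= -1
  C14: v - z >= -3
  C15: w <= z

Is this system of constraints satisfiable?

Satisfiable

The assignment x = 2, y = 1, z = 6, w = 3, v = 5, u = 1 works:
  constraint 1 holds since z - w = 3.
  constraint 4 holds since z - u = 5.
The rest check out directly.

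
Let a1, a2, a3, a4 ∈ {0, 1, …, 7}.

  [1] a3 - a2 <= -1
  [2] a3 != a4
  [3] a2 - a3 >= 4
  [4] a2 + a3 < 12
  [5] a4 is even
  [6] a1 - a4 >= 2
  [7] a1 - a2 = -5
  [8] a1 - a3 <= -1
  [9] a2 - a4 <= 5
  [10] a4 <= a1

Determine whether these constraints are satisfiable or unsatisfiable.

Unsatisfiable

Constraints 3, 6, 8, and 9 give a4 − a2 ≥ -5, a2 − a3 ≥ 4, a3 − a1 ≥ 1, a1 − a4 ≥ 2.
Adding all 4 inequalities: the left sides telescope to 0, and the right sides sum to (-5) + 4 + 1 + 2 = 2. So 0 ≥ 2, which is false.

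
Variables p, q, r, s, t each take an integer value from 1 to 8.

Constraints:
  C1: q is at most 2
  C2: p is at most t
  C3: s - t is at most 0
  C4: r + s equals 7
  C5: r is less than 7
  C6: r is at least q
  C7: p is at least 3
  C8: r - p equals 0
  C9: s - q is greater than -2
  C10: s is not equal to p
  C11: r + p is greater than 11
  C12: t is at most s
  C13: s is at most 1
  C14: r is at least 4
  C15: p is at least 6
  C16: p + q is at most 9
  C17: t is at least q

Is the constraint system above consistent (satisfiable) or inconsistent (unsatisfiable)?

Unsatisfiable

From constraints 2 and 15: t ≥ p and p ≥ 6, so t ≥ 6. From constraints 12 and 13: t ≤ s and s ≤ 1, so t ≤ 1. But 1 < 6, so no value of t works.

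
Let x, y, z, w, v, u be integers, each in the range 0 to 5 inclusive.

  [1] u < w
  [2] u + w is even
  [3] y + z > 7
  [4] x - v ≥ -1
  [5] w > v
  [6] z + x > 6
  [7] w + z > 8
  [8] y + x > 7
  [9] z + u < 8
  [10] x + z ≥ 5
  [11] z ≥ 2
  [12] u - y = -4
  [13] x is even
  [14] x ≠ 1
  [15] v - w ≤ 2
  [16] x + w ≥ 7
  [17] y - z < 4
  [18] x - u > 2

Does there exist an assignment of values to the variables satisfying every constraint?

Take x = 4, y = 5, z = 4, w = 5, v = 4, u = 1. Then constraint 3: y + z = 9; constraint 4: x - v = 0; constraint 6: z + x = 8, and every other listed constraint is also met.

Satisfiable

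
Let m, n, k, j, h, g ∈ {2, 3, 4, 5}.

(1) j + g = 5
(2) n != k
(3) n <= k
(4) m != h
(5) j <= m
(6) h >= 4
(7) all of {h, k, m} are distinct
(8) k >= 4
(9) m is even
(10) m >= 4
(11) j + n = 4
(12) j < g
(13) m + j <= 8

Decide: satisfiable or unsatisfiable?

Constraints 6, 8, and 10 confine each of h, k, m to the 2 values {4, 5} (the domain already gives each ≤ 5).
Constraint 7 requires all 3 of them to be distinct, but only 2 values are available — impossible by the pigeonhole principle.

Unsatisfiable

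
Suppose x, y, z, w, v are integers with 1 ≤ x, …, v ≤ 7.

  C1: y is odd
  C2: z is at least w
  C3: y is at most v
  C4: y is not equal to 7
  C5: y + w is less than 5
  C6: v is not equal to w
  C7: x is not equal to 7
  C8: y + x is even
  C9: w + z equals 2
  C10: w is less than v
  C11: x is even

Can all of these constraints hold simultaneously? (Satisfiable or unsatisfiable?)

Unsatisfiable

Constraint 1 makes y odd and constraint 11 makes x even, so y + x must be odd. Constraint 8 says y + x is even — contradiction.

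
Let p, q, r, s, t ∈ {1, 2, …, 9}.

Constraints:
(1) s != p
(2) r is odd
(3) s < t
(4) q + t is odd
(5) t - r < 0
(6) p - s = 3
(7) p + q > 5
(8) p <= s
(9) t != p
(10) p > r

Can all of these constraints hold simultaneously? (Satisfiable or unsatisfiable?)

Unsatisfiable

Constraints 3, 5, 8, and 10 give p ≤ s, s < t, t < r, r < p. Chaining: p ≤ s < t < r < p, which forces p < p — impossible.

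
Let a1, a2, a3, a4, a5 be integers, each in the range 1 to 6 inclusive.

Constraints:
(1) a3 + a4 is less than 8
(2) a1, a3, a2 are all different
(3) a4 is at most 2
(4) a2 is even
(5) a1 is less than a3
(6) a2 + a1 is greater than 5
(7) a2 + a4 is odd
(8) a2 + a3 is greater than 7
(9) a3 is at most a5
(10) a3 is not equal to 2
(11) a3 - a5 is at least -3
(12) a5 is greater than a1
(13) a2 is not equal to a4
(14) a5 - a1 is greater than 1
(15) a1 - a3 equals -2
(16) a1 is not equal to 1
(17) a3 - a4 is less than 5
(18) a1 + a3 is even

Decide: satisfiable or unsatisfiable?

Satisfiable

The assignment a1 = 3, a2 = 4, a3 = 5, a4 = 1, a5 = 5 works:
  constraint 1 holds since a3 + a4 = 6.
  constraint 6 holds since a2 + a1 = 7.
  constraint 8 holds since a2 + a3 = 9.
The rest check out directly.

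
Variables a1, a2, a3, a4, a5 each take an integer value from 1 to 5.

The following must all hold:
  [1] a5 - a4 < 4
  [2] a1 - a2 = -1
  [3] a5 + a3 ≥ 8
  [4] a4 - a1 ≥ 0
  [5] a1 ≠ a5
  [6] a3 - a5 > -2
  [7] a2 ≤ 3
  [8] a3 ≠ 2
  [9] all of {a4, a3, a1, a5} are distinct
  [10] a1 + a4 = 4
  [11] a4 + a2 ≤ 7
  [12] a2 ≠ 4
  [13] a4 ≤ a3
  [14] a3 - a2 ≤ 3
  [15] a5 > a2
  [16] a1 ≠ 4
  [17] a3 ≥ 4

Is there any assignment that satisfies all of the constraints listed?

Satisfiable

One satisfying assignment is a1 = 1, a2 = 2, a3 = 4, a4 = 3, a5 = 5.
For the less obvious constraints — constraint 1: a5 - a4 = 2; constraint 2: a1 - a2 = -1; constraint 3: a5 + a3 = 9 — and the others hold by inspection.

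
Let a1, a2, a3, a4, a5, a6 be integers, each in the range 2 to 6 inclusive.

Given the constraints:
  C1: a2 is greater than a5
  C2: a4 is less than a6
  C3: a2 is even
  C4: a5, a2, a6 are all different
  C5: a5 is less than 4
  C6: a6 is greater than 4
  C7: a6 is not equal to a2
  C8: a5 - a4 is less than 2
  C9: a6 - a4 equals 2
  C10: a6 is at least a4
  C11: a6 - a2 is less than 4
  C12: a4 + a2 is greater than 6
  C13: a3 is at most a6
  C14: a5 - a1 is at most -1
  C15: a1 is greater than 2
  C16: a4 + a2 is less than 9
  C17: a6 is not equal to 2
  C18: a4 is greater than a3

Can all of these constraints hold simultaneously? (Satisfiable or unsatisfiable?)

Setting (a1, a2, a3, a4, a5, a6) = (6, 4, 2, 3, 3, 5) satisfies everything: constraint 8: a5 - a4 = 0; constraint 9: a6 - a4 = 2, and the others follow.

Satisfiable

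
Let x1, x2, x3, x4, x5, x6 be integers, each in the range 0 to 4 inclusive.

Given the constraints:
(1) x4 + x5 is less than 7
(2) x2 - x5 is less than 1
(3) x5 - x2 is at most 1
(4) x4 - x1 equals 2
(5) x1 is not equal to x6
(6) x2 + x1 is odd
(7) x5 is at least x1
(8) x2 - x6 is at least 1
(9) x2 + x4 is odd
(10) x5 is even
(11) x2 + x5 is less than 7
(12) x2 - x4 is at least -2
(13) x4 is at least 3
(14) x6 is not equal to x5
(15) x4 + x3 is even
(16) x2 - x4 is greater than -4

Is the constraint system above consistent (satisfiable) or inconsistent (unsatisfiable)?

Satisfiable

Take x1 = 1, x2 = 2, x3 = 3, x4 = 3, x5 = 2, x6 = 0. Then constraint 1: x4 + x5 = 5; constraint 2: x2 - x5 = 0; constraint 3: x5 - x2 = 0, and every other listed constraint is also met.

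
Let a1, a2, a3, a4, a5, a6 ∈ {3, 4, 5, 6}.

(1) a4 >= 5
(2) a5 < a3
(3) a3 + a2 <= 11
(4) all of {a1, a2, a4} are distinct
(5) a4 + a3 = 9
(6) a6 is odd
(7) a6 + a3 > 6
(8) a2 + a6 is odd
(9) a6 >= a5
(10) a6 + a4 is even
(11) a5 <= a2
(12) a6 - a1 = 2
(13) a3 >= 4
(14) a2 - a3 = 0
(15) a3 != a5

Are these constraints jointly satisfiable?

One satisfying assignment is a1 = 3, a2 = 4, a3 = 4, a4 = 5, a5 = 3, a6 = 5.
For the less obvious constraints — constraint 3: a3 + a2 = 8; constraint 5: a4 + a3 = 9; constraint 7: a6 + a3 = 9 — and the others hold by inspection.

Satisfiable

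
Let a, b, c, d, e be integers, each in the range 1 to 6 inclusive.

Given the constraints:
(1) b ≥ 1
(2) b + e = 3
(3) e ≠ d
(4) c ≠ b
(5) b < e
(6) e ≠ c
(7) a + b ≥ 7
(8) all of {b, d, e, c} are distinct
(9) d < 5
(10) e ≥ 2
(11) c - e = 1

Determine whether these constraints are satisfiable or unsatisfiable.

Satisfiable

Take a = 6, b = 1, c = 3, d = 4, e = 2. Then constraint 2: b + e = 3; constraint 7: a + b = 7; constraint 11: c - e = 1, and every other listed constraint is also met.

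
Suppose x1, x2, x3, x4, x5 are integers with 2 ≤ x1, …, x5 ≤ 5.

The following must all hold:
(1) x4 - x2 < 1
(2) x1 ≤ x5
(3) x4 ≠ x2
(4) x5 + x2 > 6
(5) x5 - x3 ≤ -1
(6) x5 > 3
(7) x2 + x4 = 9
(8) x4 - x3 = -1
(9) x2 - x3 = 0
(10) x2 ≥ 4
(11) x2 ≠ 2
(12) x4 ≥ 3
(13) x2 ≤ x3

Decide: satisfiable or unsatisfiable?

Setting (x1, x2, x3, x4, x5) = (4, 5, 5, 4, 4) satisfies everything: constraint 1: x4 - x2 = -1; constraint 4: x5 + x2 = 9; constraint 5: x5 - x3 = -1, and the others follow.

Satisfiable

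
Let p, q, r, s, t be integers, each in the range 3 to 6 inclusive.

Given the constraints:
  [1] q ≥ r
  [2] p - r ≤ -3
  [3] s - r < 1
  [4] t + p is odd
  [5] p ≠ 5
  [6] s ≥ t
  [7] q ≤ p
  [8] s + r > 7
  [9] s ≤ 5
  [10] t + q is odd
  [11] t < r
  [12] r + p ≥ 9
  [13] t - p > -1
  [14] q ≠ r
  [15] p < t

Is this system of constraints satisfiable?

Constraints 1, 7, 11, and 15 give q ≤ p, p < t, t < r, r ≤ q. Chaining: q ≤ p < t < r ≤ q, which forces q < q — impossible.

Unsatisfiable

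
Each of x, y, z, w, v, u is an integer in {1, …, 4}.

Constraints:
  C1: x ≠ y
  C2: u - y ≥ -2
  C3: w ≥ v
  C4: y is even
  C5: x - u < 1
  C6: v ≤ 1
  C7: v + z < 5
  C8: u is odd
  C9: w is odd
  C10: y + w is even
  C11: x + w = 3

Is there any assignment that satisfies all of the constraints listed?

Constraint 4 makes y even and constraint 9 makes w odd, so y + w must be odd. Constraint 10 says y + w is even — contradiction.

Unsatisfiable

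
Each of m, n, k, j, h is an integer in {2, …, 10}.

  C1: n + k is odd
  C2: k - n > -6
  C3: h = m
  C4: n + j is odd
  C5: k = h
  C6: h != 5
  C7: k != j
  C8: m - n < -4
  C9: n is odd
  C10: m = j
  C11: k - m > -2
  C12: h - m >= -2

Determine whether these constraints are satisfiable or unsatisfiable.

Unsatisfiable

From constraints 3, 5, and 10, k = h = m = j, so k = j. But constraint 7 says k ≠ j. Contradiction.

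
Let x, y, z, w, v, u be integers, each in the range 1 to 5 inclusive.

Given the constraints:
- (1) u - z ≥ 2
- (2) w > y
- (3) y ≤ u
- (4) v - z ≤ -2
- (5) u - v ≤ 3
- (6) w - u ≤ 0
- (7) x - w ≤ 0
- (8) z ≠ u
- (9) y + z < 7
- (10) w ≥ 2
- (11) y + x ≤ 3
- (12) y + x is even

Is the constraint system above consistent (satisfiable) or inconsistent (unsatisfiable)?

Unsatisfiable

Constraints 1, 4, and 5 give z − v ≥ 2, v − u ≥ -3, u − z ≥ 2.
Adding all 3 inequalities: the left sides telescope to 0, and the right sides sum to 2 + (-3) + 2 = 1. So 0 ≥ 1, which is false.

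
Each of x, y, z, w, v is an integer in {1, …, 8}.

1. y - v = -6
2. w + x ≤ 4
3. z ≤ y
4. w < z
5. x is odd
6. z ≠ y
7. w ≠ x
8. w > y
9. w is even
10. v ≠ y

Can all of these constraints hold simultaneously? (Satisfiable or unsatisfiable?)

Constraints 3, 4, and 8 give z ≤ y, y < w, w < z. Chaining: z ≤ y < w < z, which forces z < z — impossible.

Unsatisfiable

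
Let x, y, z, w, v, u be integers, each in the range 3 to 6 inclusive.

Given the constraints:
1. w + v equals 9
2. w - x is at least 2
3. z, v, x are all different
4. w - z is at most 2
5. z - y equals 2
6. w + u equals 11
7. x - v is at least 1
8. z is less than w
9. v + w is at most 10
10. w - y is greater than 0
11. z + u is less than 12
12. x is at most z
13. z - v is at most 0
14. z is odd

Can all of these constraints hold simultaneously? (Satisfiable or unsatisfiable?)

Unsatisfiable

Constraints 2, 4, 7, and 13 give w − x ≥ 2, x − v ≥ 1, v − z ≥ 0, z − w ≥ -2.
Adding all 4 inequalities: the left sides telescope to 0, and the right sides sum to 2 + 1 + 0 + (-2) = 1. So 0 ≥ 1, which is false.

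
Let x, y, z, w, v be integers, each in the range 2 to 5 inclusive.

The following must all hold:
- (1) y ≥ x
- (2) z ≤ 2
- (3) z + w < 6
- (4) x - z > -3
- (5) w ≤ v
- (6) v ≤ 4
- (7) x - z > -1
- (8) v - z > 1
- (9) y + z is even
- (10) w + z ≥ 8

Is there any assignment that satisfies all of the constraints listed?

Unsatisfiable

From constraints 5 and 6: w ≤ v ≤ 4. From constraint 2: z ≤ 2. Hence w + z ≤ 6. But constraint 10 requires w + z ≥ 8, and 8 > 6. Contradiction.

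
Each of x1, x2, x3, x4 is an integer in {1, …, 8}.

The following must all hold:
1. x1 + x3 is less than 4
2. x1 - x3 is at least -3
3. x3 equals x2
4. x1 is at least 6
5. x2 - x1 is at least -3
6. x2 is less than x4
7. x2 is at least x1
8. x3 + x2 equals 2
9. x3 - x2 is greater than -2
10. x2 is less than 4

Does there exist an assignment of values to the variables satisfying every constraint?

From constraints 4 and 7: x2 ≥ x1 and x1 ≥ 6, so x2 ≥ 6. From constraint 10: x2 ≤ 3. But 3 < 6, so no value of x2 works.

Unsatisfiable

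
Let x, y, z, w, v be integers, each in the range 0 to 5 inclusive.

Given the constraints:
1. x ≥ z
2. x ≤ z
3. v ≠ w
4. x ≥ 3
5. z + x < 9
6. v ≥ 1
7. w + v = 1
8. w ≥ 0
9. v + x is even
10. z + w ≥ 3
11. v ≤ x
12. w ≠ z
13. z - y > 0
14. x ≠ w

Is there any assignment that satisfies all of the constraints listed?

Setting (x, y, z, w, v) = (3, 0, 3, 0, 1) satisfies everything: constraint 5: z + x = 6; constraint 7: w + v = 1; constraint 10: z + w = 3, and the others follow.

Satisfiable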